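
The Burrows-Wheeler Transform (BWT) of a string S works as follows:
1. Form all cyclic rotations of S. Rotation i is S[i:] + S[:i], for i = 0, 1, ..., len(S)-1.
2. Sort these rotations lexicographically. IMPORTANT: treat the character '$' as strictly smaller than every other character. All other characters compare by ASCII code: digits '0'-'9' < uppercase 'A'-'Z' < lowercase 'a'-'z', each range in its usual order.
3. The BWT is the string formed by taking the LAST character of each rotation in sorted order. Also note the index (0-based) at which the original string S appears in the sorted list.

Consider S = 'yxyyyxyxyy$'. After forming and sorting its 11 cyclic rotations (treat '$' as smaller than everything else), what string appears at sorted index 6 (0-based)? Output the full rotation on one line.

All 11 rotations (rotation i = S[i:]+S[:i]):
  rot[0] = yxyyyxyxyy$
  rot[1] = xyyyxyxyy$y
  rot[2] = yyyxyxyy$yx
  rot[3] = yyxyxyy$yxy
  rot[4] = yxyxyy$yxyy
  rot[5] = xyxyy$yxyyy
  rot[6] = yxyy$yxyyyx
  rot[7] = xyy$yxyyyxy
  rot[8] = yy$yxyyyxyx
  rot[9] = y$yxyyyxyxy
  rot[10] = $yxyyyxyxyy
Sorted (with $ < everything):
  sorted[0] = $yxyyyxyxyy
  sorted[1] = xyxyy$yxyyy
  sorted[2] = xyy$yxyyyxy
  sorted[3] = xyyyxyxyy$y
  sorted[4] = y$yxyyyxyxy
  sorted[5] = yxyxyy$yxyy
  sorted[6] = yxyy$yxyyyx
  sorted[7] = yxyyyxyxyy$
  sorted[8] = yy$yxyyyxyx
  sorted[9] = yyxyxyy$yxy
  sorted[10] = yyyxyxyy$yx
sorted[6] = yxyy$yxyyyx

Answer: yxyy$yxyyyx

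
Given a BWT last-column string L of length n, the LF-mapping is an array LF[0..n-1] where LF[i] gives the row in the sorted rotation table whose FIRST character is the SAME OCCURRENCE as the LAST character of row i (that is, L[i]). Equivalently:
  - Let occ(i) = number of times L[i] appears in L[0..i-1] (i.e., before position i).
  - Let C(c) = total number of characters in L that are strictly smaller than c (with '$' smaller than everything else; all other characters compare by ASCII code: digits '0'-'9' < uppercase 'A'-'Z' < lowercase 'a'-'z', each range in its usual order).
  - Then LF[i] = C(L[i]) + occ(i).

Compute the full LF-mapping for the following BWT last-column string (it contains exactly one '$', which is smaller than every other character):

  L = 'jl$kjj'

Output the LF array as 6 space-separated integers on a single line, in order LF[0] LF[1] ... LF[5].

Char counts: '$':1, 'j':3, 'k':1, 'l':1
C (first-col start): C('$')=0, C('j')=1, C('k')=4, C('l')=5
L[0]='j': occ=0, LF[0]=C('j')+0=1+0=1
L[1]='l': occ=0, LF[1]=C('l')+0=5+0=5
L[2]='$': occ=0, LF[2]=C('$')+0=0+0=0
L[3]='k': occ=0, LF[3]=C('k')+0=4+0=4
L[4]='j': occ=1, LF[4]=C('j')+1=1+1=2
L[5]='j': occ=2, LF[5]=C('j')+2=1+2=3

Answer: 1 5 0 4 2 3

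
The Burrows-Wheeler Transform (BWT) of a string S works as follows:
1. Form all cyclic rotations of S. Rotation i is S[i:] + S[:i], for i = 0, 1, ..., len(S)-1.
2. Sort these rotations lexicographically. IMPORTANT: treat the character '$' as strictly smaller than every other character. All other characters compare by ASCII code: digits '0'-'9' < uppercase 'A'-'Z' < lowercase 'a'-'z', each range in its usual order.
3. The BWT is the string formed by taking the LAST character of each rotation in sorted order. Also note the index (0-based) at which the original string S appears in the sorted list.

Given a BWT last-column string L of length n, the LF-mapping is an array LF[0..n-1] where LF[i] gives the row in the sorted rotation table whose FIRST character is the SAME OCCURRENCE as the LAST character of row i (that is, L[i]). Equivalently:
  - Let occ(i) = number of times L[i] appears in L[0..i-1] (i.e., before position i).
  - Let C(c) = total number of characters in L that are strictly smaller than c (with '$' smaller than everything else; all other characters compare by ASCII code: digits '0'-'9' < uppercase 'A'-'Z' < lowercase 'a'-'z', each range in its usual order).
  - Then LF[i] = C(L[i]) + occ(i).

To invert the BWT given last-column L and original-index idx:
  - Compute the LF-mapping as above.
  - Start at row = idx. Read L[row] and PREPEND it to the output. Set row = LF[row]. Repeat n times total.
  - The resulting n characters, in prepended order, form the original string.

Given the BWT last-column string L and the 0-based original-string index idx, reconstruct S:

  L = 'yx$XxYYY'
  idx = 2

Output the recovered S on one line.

Answer: YxXYxYy$

Derivation:
LF mapping: 7 5 0 1 6 2 3 4
Walk LF starting at row 2, prepending L[row]:
  step 1: row=2, L[2]='$', prepend. Next row=LF[2]=0
  step 2: row=0, L[0]='y', prepend. Next row=LF[0]=7
  step 3: row=7, L[7]='Y', prepend. Next row=LF[7]=4
  step 4: row=4, L[4]='x', prepend. Next row=LF[4]=6
  step 5: row=6, L[6]='Y', prepend. Next row=LF[6]=3
  step 6: row=3, L[3]='X', prepend. Next row=LF[3]=1
  step 7: row=1, L[1]='x', prepend. Next row=LF[1]=5
  step 8: row=5, L[5]='Y', prepend. Next row=LF[5]=2
Reversed output: YxXYxYy$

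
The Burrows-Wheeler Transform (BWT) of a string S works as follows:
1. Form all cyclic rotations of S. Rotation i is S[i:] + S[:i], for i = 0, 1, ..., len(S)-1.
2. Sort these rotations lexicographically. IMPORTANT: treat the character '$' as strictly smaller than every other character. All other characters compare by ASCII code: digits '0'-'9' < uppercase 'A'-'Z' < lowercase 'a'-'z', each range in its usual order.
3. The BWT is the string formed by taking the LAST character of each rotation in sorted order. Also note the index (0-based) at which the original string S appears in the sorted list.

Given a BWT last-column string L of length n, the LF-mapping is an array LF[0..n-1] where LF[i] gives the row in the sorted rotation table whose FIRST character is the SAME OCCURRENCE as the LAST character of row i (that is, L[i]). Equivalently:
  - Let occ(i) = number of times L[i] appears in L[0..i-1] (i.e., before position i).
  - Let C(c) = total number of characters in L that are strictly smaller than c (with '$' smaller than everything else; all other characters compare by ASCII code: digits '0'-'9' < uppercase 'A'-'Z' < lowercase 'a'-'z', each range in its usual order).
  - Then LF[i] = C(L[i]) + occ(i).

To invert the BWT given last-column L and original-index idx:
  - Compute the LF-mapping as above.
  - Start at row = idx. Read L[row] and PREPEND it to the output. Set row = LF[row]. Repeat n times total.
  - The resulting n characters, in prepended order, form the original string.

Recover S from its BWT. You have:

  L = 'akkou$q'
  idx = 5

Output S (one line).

Answer: quokka$

Derivation:
LF mapping: 1 2 3 4 6 0 5
Walk LF starting at row 5, prepending L[row]:
  step 1: row=5, L[5]='$', prepend. Next row=LF[5]=0
  step 2: row=0, L[0]='a', prepend. Next row=LF[0]=1
  step 3: row=1, L[1]='k', prepend. Next row=LF[1]=2
  step 4: row=2, L[2]='k', prepend. Next row=LF[2]=3
  step 5: row=3, L[3]='o', prepend. Next row=LF[3]=4
  step 6: row=4, L[4]='u', prepend. Next row=LF[4]=6
  step 7: row=6, L[6]='q', prepend. Next row=LF[6]=5
Reversed output: quokka$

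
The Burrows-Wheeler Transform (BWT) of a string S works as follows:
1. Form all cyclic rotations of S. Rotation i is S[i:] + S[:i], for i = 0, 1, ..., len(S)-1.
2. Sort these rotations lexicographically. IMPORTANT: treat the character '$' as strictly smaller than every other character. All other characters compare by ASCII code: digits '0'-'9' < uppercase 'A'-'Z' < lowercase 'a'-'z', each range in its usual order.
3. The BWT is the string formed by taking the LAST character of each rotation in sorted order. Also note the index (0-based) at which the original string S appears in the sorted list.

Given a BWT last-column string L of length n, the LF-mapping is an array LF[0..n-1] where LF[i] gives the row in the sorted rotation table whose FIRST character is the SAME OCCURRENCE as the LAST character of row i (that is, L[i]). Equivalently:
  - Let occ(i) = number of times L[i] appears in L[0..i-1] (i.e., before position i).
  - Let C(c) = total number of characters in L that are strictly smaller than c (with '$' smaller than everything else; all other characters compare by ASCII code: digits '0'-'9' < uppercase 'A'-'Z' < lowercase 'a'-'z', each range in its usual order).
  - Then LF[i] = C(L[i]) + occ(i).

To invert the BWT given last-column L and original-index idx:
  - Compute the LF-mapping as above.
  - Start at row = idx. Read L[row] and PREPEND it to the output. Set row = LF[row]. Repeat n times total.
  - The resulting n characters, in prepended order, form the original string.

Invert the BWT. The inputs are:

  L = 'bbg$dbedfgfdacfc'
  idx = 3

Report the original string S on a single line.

LF mapping: 2 3 14 0 7 4 10 8 11 15 12 9 1 5 13 6
Walk LF starting at row 3, prepending L[row]:
  step 1: row=3, L[3]='$', prepend. Next row=LF[3]=0
  step 2: row=0, L[0]='b', prepend. Next row=LF[0]=2
  step 3: row=2, L[2]='g', prepend. Next row=LF[2]=14
  step 4: row=14, L[14]='f', prepend. Next row=LF[14]=13
  step 5: row=13, L[13]='c', prepend. Next row=LF[13]=5
  step 6: row=5, L[5]='b', prepend. Next row=LF[5]=4
  step 7: row=4, L[4]='d', prepend. Next row=LF[4]=7
  step 8: row=7, L[7]='d', prepend. Next row=LF[7]=8
  step 9: row=8, L[8]='f', prepend. Next row=LF[8]=11
  step 10: row=11, L[11]='d', prepend. Next row=LF[11]=9
  step 11: row=9, L[9]='g', prepend. Next row=LF[9]=15
  step 12: row=15, L[15]='c', prepend. Next row=LF[15]=6
  step 13: row=6, L[6]='e', prepend. Next row=LF[6]=10
  step 14: row=10, L[10]='f', prepend. Next row=LF[10]=12
  step 15: row=12, L[12]='a', prepend. Next row=LF[12]=1
  step 16: row=1, L[1]='b', prepend. Next row=LF[1]=3
Reversed output: bafecgdfddbcfgb$

Answer: bafecgdfddbcfgb$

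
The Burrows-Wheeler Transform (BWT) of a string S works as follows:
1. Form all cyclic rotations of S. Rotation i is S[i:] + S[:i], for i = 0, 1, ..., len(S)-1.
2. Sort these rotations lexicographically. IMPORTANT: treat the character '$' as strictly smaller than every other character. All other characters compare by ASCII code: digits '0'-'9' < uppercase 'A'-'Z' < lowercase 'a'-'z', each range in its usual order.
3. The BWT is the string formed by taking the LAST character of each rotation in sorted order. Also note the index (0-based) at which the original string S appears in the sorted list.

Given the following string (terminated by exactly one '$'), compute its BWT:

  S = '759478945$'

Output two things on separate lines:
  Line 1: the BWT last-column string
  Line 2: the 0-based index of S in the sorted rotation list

Answer: 59947$4785
5

Derivation:
All 10 rotations (rotation i = S[i:]+S[:i]):
  rot[0] = 759478945$
  rot[1] = 59478945$7
  rot[2] = 9478945$75
  rot[3] = 478945$759
  rot[4] = 78945$7594
  rot[5] = 8945$75947
  rot[6] = 945$759478
  rot[7] = 45$7594789
  rot[8] = 5$75947894
  rot[9] = $759478945
Sorted (with $ < everything):
  sorted[0] = $759478945  (last char: '5')
  sorted[1] = 45$7594789  (last char: '9')
  sorted[2] = 478945$759  (last char: '9')
  sorted[3] = 5$75947894  (last char: '4')
  sorted[4] = 59478945$7  (last char: '7')
  sorted[5] = 759478945$  (last char: '$')
  sorted[6] = 78945$7594  (last char: '4')
  sorted[7] = 8945$75947  (last char: '7')
  sorted[8] = 945$759478  (last char: '8')
  sorted[9] = 9478945$75  (last char: '5')
Last column: 59947$4785
Original string S is at sorted index 5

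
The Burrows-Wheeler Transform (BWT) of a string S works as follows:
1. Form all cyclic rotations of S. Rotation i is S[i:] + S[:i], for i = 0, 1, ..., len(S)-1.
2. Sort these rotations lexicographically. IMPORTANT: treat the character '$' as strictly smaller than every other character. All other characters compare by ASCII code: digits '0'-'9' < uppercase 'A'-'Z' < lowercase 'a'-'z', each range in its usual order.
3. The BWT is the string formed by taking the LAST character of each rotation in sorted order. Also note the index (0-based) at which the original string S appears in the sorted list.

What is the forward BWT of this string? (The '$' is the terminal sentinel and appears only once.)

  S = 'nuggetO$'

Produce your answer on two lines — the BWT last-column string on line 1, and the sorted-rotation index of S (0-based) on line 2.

Answer: Otggu$en
5

Derivation:
All 8 rotations (rotation i = S[i:]+S[:i]):
  rot[0] = nuggetO$
  rot[1] = uggetO$n
  rot[2] = ggetO$nu
  rot[3] = getO$nug
  rot[4] = etO$nugg
  rot[5] = tO$nugge
  rot[6] = O$nugget
  rot[7] = $nuggetO
Sorted (with $ < everything):
  sorted[0] = $nuggetO  (last char: 'O')
  sorted[1] = O$nugget  (last char: 't')
  sorted[2] = etO$nugg  (last char: 'g')
  sorted[3] = getO$nug  (last char: 'g')
  sorted[4] = ggetO$nu  (last char: 'u')
  sorted[5] = nuggetO$  (last char: '$')
  sorted[6] = tO$nugge  (last char: 'e')
  sorted[7] = uggetO$n  (last char: 'n')
Last column: Otggu$en
Original string S is at sorted index 5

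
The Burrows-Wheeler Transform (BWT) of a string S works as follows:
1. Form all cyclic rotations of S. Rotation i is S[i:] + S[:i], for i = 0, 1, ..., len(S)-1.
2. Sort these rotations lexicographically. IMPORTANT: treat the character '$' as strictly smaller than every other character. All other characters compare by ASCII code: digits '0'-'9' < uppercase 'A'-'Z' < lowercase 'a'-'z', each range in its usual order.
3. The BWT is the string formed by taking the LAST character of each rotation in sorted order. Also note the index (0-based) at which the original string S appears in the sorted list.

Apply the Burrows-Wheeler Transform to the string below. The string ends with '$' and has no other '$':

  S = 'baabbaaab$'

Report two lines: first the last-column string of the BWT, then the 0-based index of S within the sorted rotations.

All 10 rotations (rotation i = S[i:]+S[:i]):
  rot[0] = baabbaaab$
  rot[1] = aabbaaab$b
  rot[2] = abbaaab$ba
  rot[3] = bbaaab$baa
  rot[4] = baaab$baab
  rot[5] = aaab$baabb
  rot[6] = aab$baabba
  rot[7] = ab$baabbaa
  rot[8] = b$baabbaaa
  rot[9] = $baabbaaab
Sorted (with $ < everything):
  sorted[0] = $baabbaaab  (last char: 'b')
  sorted[1] = aaab$baabb  (last char: 'b')
  sorted[2] = aab$baabba  (last char: 'a')
  sorted[3] = aabbaaab$b  (last char: 'b')
  sorted[4] = ab$baabbaa  (last char: 'a')
  sorted[5] = abbaaab$ba  (last char: 'a')
  sorted[6] = b$baabbaaa  (last char: 'a')
  sorted[7] = baaab$baab  (last char: 'b')
  sorted[8] = baabbaaab$  (last char: '$')
  sorted[9] = bbaaab$baa  (last char: 'a')
Last column: bbabaaab$a
Original string S is at sorted index 8

Answer: bbabaaab$a
8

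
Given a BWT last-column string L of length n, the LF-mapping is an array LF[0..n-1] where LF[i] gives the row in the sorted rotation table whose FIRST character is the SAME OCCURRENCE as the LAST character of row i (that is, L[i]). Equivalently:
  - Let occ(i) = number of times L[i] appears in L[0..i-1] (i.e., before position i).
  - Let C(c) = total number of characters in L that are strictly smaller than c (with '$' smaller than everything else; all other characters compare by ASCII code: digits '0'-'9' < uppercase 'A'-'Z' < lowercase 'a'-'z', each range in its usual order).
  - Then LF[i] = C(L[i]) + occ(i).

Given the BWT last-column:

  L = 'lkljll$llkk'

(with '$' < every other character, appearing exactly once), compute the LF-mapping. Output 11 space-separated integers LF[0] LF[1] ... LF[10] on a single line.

Char counts: '$':1, 'j':1, 'k':3, 'l':6
C (first-col start): C('$')=0, C('j')=1, C('k')=2, C('l')=5
L[0]='l': occ=0, LF[0]=C('l')+0=5+0=5
L[1]='k': occ=0, LF[1]=C('k')+0=2+0=2
L[2]='l': occ=1, LF[2]=C('l')+1=5+1=6
L[3]='j': occ=0, LF[3]=C('j')+0=1+0=1
L[4]='l': occ=2, LF[4]=C('l')+2=5+2=7
L[5]='l': occ=3, LF[5]=C('l')+3=5+3=8
L[6]='$': occ=0, LF[6]=C('$')+0=0+0=0
L[7]='l': occ=4, LF[7]=C('l')+4=5+4=9
L[8]='l': occ=5, LF[8]=C('l')+5=5+5=10
L[9]='k': occ=1, LF[9]=C('k')+1=2+1=3
L[10]='k': occ=2, LF[10]=C('k')+2=2+2=4

Answer: 5 2 6 1 7 8 0 9 10 3 4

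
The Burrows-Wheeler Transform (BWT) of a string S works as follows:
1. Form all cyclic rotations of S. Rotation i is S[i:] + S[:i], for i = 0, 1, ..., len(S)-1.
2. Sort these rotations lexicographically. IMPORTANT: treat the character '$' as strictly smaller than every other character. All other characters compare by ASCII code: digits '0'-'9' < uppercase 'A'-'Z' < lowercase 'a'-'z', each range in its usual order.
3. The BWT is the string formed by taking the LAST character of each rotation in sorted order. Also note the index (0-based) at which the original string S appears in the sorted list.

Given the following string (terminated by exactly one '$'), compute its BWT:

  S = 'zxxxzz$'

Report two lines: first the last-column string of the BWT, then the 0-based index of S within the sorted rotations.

All 7 rotations (rotation i = S[i:]+S[:i]):
  rot[0] = zxxxzz$
  rot[1] = xxxzz$z
  rot[2] = xxzz$zx
  rot[3] = xzz$zxx
  rot[4] = zz$zxxx
  rot[5] = z$zxxxz
  rot[6] = $zxxxzz
Sorted (with $ < everything):
  sorted[0] = $zxxxzz  (last char: 'z')
  sorted[1] = xxxzz$z  (last char: 'z')
  sorted[2] = xxzz$zx  (last char: 'x')
  sorted[3] = xzz$zxx  (last char: 'x')
  sorted[4] = z$zxxxz  (last char: 'z')
  sorted[5] = zxxxzz$  (last char: '$')
  sorted[6] = zz$zxxx  (last char: 'x')
Last column: zzxxz$x
Original string S is at sorted index 5

Answer: zzxxz$x
5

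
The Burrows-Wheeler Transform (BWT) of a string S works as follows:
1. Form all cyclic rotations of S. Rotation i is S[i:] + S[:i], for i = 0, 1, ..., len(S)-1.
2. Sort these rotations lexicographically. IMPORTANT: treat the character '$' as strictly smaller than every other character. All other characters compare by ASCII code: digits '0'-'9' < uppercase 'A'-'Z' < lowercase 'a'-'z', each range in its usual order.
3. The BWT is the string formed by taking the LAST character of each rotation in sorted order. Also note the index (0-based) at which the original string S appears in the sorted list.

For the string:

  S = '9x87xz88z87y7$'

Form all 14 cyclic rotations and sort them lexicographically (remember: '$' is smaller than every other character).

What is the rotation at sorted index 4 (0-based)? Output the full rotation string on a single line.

All 14 rotations (rotation i = S[i:]+S[:i]):
  rot[0] = 9x87xz88z87y7$
  rot[1] = x87xz88z87y7$9
  rot[2] = 87xz88z87y7$9x
  rot[3] = 7xz88z87y7$9x8
  rot[4] = xz88z87y7$9x87
  rot[5] = z88z87y7$9x87x
  rot[6] = 88z87y7$9x87xz
  rot[7] = 8z87y7$9x87xz8
  rot[8] = z87y7$9x87xz88
  rot[9] = 87y7$9x87xz88z
  rot[10] = 7y7$9x87xz88z8
  rot[11] = y7$9x87xz88z87
  rot[12] = 7$9x87xz88z87y
  rot[13] = $9x87xz88z87y7
Sorted (with $ < everything):
  sorted[0] = $9x87xz88z87y7
  sorted[1] = 7$9x87xz88z87y
  sorted[2] = 7xz88z87y7$9x8
  sorted[3] = 7y7$9x87xz88z8
  sorted[4] = 87xz88z87y7$9x
  sorted[5] = 87y7$9x87xz88z
  sorted[6] = 88z87y7$9x87xz
  sorted[7] = 8z87y7$9x87xz8
  sorted[8] = 9x87xz88z87y7$
  sorted[9] = x87xz88z87y7$9
  sorted[10] = xz88z87y7$9x87
  sorted[11] = y7$9x87xz88z87
  sorted[12] = z87y7$9x87xz88
  sorted[13] = z88z87y7$9x87x
sorted[4] = 87xz88z87y7$9x

Answer: 87xz88z87y7$9x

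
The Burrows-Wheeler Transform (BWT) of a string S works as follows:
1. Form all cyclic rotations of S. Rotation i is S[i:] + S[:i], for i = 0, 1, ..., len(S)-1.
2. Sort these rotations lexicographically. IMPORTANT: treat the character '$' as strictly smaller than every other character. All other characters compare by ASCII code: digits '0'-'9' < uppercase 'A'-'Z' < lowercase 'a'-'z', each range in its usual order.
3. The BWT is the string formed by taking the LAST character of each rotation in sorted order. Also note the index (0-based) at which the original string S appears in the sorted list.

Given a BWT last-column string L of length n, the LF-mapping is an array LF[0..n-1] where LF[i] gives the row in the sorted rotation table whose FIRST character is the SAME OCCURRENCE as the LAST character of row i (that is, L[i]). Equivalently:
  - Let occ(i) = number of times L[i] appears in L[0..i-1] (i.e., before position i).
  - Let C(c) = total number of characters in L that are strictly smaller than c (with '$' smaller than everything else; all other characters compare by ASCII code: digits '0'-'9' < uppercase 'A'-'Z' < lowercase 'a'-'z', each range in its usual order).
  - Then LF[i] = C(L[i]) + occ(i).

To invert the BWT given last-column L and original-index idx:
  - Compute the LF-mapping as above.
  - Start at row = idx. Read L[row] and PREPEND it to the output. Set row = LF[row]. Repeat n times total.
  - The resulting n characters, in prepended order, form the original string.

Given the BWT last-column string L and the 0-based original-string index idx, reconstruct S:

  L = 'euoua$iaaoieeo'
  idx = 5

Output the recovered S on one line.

Answer: eouaiooaieuae$

Derivation:
LF mapping: 4 12 9 13 1 0 7 2 3 10 8 5 6 11
Walk LF starting at row 5, prepending L[row]:
  step 1: row=5, L[5]='$', prepend. Next row=LF[5]=0
  step 2: row=0, L[0]='e', prepend. Next row=LF[0]=4
  step 3: row=4, L[4]='a', prepend. Next row=LF[4]=1
  step 4: row=1, L[1]='u', prepend. Next row=LF[1]=12
  step 5: row=12, L[12]='e', prepend. Next row=LF[12]=6
  step 6: row=6, L[6]='i', prepend. Next row=LF[6]=7
  step 7: row=7, L[7]='a', prepend. Next row=LF[7]=2
  step 8: row=2, L[2]='o', prepend. Next row=LF[2]=9
  step 9: row=9, L[9]='o', prepend. Next row=LF[9]=10
  step 10: row=10, L[10]='i', prepend. Next row=LF[10]=8
  step 11: row=8, L[8]='a', prepend. Next row=LF[8]=3
  step 12: row=3, L[3]='u', prepend. Next row=LF[3]=13
  step 13: row=13, L[13]='o', prepend. Next row=LF[13]=11
  step 14: row=11, L[11]='e', prepend. Next row=LF[11]=5
Reversed output: eouaiooaieuae$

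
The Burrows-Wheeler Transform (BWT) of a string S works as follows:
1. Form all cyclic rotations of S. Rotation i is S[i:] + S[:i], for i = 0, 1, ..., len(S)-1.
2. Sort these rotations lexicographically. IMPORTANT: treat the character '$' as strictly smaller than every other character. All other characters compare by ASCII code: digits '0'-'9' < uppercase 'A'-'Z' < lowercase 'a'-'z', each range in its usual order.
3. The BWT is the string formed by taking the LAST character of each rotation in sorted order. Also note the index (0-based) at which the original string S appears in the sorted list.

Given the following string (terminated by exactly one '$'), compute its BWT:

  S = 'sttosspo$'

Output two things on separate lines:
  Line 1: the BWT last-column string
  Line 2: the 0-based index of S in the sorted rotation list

All 9 rotations (rotation i = S[i:]+S[:i]):
  rot[0] = sttosspo$
  rot[1] = ttosspo$s
  rot[2] = tosspo$st
  rot[3] = osspo$stt
  rot[4] = sspo$stto
  rot[5] = spo$sttos
  rot[6] = po$sttoss
  rot[7] = o$sttossp
  rot[8] = $sttosspo
Sorted (with $ < everything):
  sorted[0] = $sttosspo  (last char: 'o')
  sorted[1] = o$sttossp  (last char: 'p')
  sorted[2] = osspo$stt  (last char: 't')
  sorted[3] = po$sttoss  (last char: 's')
  sorted[4] = spo$sttos  (last char: 's')
  sorted[5] = sspo$stto  (last char: 'o')
  sorted[6] = sttosspo$  (last char: '$')
  sorted[7] = tosspo$st  (last char: 't')
  sorted[8] = ttosspo$s  (last char: 's')
Last column: optsso$ts
Original string S is at sorted index 6

Answer: optsso$ts
6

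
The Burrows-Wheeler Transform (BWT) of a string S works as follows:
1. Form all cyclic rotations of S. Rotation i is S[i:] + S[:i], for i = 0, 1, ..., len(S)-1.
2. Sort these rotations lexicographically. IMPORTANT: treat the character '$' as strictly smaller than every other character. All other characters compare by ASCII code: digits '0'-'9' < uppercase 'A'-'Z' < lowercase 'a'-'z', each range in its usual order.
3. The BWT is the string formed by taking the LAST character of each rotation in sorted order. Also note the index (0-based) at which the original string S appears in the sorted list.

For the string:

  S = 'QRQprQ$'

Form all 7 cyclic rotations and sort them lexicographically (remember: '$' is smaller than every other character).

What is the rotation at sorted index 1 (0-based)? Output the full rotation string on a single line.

All 7 rotations (rotation i = S[i:]+S[:i]):
  rot[0] = QRQprQ$
  rot[1] = RQprQ$Q
  rot[2] = QprQ$QR
  rot[3] = prQ$QRQ
  rot[4] = rQ$QRQp
  rot[5] = Q$QRQpr
  rot[6] = $QRQprQ
Sorted (with $ < everything):
  sorted[0] = $QRQprQ
  sorted[1] = Q$QRQpr
  sorted[2] = QRQprQ$
  sorted[3] = QprQ$QR
  sorted[4] = RQprQ$Q
  sorted[5] = prQ$QRQ
  sorted[6] = rQ$QRQp
sorted[1] = Q$QRQpr

Answer: Q$QRQpr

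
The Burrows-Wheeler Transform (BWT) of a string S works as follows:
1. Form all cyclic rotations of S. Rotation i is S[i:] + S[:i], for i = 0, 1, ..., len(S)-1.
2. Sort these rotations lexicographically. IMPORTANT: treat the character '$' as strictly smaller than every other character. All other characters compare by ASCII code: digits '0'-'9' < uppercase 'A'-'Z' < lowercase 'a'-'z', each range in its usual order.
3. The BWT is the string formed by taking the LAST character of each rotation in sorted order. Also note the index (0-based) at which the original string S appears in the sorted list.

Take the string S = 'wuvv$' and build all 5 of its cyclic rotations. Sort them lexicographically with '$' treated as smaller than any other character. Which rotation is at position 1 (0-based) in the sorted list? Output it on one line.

Answer: uvv$w

Derivation:
All 5 rotations (rotation i = S[i:]+S[:i]):
  rot[0] = wuvv$
  rot[1] = uvv$w
  rot[2] = vv$wu
  rot[3] = v$wuv
  rot[4] = $wuvv
Sorted (with $ < everything):
  sorted[0] = $wuvv
  sorted[1] = uvv$w
  sorted[2] = v$wuv
  sorted[3] = vv$wu
  sorted[4] = wuvv$
sorted[1] = uvv$w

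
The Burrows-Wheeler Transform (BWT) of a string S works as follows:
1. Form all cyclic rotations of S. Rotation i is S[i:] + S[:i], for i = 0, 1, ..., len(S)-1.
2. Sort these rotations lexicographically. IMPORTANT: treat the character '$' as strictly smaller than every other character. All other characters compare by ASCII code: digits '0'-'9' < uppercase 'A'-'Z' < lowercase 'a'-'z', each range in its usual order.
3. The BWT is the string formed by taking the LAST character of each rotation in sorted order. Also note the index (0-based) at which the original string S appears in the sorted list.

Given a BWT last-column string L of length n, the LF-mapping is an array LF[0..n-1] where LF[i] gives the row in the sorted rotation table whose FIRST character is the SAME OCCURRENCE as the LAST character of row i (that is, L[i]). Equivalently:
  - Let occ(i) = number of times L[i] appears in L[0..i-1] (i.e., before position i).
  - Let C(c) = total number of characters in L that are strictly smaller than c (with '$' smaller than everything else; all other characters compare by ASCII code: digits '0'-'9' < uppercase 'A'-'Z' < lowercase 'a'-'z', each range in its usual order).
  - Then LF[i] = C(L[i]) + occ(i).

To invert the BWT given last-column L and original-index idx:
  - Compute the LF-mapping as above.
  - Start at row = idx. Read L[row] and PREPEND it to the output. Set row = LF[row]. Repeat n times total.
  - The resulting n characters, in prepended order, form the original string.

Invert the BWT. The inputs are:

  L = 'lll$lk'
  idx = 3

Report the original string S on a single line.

Answer: lklll$

Derivation:
LF mapping: 2 3 4 0 5 1
Walk LF starting at row 3, prepending L[row]:
  step 1: row=3, L[3]='$', prepend. Next row=LF[3]=0
  step 2: row=0, L[0]='l', prepend. Next row=LF[0]=2
  step 3: row=2, L[2]='l', prepend. Next row=LF[2]=4
  step 4: row=4, L[4]='l', prepend. Next row=LF[4]=5
  step 5: row=5, L[5]='k', prepend. Next row=LF[5]=1
  step 6: row=1, L[1]='l', prepend. Next row=LF[1]=3
Reversed output: lklll$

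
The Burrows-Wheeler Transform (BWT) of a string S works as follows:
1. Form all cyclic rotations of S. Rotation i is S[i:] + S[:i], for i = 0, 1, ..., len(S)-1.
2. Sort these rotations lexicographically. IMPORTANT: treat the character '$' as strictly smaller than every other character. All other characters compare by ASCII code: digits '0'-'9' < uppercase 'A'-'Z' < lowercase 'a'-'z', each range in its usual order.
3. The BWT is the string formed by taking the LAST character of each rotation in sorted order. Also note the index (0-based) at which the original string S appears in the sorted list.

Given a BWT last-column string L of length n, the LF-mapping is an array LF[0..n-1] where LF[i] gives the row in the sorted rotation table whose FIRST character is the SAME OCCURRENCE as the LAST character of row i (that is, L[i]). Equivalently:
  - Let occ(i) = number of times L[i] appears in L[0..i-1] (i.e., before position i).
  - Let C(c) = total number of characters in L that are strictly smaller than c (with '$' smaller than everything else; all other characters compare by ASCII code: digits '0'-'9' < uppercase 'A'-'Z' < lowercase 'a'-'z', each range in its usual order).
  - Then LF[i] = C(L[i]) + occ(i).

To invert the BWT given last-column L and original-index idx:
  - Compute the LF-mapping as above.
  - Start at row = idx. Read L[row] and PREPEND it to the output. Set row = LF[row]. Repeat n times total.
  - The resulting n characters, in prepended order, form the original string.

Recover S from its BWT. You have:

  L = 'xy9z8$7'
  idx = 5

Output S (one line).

Answer: y7z98x$

Derivation:
LF mapping: 4 5 3 6 2 0 1
Walk LF starting at row 5, prepending L[row]:
  step 1: row=5, L[5]='$', prepend. Next row=LF[5]=0
  step 2: row=0, L[0]='x', prepend. Next row=LF[0]=4
  step 3: row=4, L[4]='8', prepend. Next row=LF[4]=2
  step 4: row=2, L[2]='9', prepend. Next row=LF[2]=3
  step 5: row=3, L[3]='z', prepend. Next row=LF[3]=6
  step 6: row=6, L[6]='7', prepend. Next row=LF[6]=1
  step 7: row=1, L[1]='y', prepend. Next row=LF[1]=5
Reversed output: y7z98x$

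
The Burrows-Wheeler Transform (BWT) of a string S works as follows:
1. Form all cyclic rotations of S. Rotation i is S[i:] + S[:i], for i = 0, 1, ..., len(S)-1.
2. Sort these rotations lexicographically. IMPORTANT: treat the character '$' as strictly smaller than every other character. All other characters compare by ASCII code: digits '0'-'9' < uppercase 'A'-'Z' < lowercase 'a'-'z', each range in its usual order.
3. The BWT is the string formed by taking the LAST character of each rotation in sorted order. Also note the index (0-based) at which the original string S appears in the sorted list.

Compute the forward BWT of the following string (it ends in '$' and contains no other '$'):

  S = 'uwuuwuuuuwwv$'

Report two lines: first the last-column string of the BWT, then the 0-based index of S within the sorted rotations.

Answer: vwuwuu$uwuuwu
6

Derivation:
All 13 rotations (rotation i = S[i:]+S[:i]):
  rot[0] = uwuuwuuuuwwv$
  rot[1] = wuuwuuuuwwv$u
  rot[2] = uuwuuuuwwv$uw
  rot[3] = uwuuuuwwv$uwu
  rot[4] = wuuuuwwv$uwuu
  rot[5] = uuuuwwv$uwuuw
  rot[6] = uuuwwv$uwuuwu
  rot[7] = uuwwv$uwuuwuu
  rot[8] = uwwv$uwuuwuuu
  rot[9] = wwv$uwuuwuuuu
  rot[10] = wv$uwuuwuuuuw
  rot[11] = v$uwuuwuuuuww
  rot[12] = $uwuuwuuuuwwv
Sorted (with $ < everything):
  sorted[0] = $uwuuwuuuuwwv  (last char: 'v')
  sorted[1] = uuuuwwv$uwuuw  (last char: 'w')
  sorted[2] = uuuwwv$uwuuwu  (last char: 'u')
  sorted[3] = uuwuuuuwwv$uw  (last char: 'w')
  sorted[4] = uuwwv$uwuuwuu  (last char: 'u')
  sorted[5] = uwuuuuwwv$uwu  (last char: 'u')
  sorted[6] = uwuuwuuuuwwv$  (last char: '$')
  sorted[7] = uwwv$uwuuwuuu  (last char: 'u')
  sorted[8] = v$uwuuwuuuuww  (last char: 'w')
  sorted[9] = wuuuuwwv$uwuu  (last char: 'u')
  sorted[10] = wuuwuuuuwwv$u  (last char: 'u')
  sorted[11] = wv$uwuuwuuuuw  (last char: 'w')
  sorted[12] = wwv$uwuuwuuuu  (last char: 'u')
Last column: vwuwuu$uwuuwu
Original string S is at sorted index 6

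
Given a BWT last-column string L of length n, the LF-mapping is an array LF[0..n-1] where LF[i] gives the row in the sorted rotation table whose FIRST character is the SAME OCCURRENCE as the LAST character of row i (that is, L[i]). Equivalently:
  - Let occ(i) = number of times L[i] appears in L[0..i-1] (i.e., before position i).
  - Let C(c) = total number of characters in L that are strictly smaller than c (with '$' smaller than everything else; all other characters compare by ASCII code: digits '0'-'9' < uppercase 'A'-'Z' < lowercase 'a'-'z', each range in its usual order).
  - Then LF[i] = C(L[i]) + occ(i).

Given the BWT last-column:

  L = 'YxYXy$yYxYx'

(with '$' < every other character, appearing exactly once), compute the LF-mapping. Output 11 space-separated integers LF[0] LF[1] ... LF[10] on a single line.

Answer: 2 6 3 1 9 0 10 4 7 5 8

Derivation:
Char counts: '$':1, 'X':1, 'Y':4, 'x':3, 'y':2
C (first-col start): C('$')=0, C('X')=1, C('Y')=2, C('x')=6, C('y')=9
L[0]='Y': occ=0, LF[0]=C('Y')+0=2+0=2
L[1]='x': occ=0, LF[1]=C('x')+0=6+0=6
L[2]='Y': occ=1, LF[2]=C('Y')+1=2+1=3
L[3]='X': occ=0, LF[3]=C('X')+0=1+0=1
L[4]='y': occ=0, LF[4]=C('y')+0=9+0=9
L[5]='$': occ=0, LF[5]=C('$')+0=0+0=0
L[6]='y': occ=1, LF[6]=C('y')+1=9+1=10
L[7]='Y': occ=2, LF[7]=C('Y')+2=2+2=4
L[8]='x': occ=1, LF[8]=C('x')+1=6+1=7
L[9]='Y': occ=3, LF[9]=C('Y')+3=2+3=5
L[10]='x': occ=2, LF[10]=C('x')+2=6+2=8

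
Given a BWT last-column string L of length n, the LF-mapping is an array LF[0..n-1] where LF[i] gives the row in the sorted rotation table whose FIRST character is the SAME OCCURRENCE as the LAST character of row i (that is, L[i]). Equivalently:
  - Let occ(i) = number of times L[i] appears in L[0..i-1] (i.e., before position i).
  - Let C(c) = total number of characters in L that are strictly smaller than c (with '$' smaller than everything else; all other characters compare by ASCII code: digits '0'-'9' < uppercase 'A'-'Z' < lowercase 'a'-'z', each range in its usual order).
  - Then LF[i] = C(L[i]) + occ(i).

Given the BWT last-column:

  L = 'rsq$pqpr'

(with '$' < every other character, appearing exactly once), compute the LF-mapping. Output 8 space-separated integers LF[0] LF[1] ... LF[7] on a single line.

Char counts: '$':1, 'p':2, 'q':2, 'r':2, 's':1
C (first-col start): C('$')=0, C('p')=1, C('q')=3, C('r')=5, C('s')=7
L[0]='r': occ=0, LF[0]=C('r')+0=5+0=5
L[1]='s': occ=0, LF[1]=C('s')+0=7+0=7
L[2]='q': occ=0, LF[2]=C('q')+0=3+0=3
L[3]='$': occ=0, LF[3]=C('$')+0=0+0=0
L[4]='p': occ=0, LF[4]=C('p')+0=1+0=1
L[5]='q': occ=1, LF[5]=C('q')+1=3+1=4
L[6]='p': occ=1, LF[6]=C('p')+1=1+1=2
L[7]='r': occ=1, LF[7]=C('r')+1=5+1=6

Answer: 5 7 3 0 1 4 2 6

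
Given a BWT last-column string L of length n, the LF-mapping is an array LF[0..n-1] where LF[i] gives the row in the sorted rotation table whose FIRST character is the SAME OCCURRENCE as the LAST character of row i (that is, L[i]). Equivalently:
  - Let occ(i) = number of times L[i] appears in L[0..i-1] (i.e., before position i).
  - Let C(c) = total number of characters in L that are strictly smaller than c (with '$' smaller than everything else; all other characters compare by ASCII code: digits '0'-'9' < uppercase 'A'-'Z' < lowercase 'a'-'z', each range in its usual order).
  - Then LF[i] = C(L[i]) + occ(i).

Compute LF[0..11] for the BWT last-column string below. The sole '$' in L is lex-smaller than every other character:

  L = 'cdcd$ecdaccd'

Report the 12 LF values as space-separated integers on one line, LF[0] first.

Char counts: '$':1, 'a':1, 'c':5, 'd':4, 'e':1
C (first-col start): C('$')=0, C('a')=1, C('c')=2, C('d')=7, C('e')=11
L[0]='c': occ=0, LF[0]=C('c')+0=2+0=2
L[1]='d': occ=0, LF[1]=C('d')+0=7+0=7
L[2]='c': occ=1, LF[2]=C('c')+1=2+1=3
L[3]='d': occ=1, LF[3]=C('d')+1=7+1=8
L[4]='$': occ=0, LF[4]=C('$')+0=0+0=0
L[5]='e': occ=0, LF[5]=C('e')+0=11+0=11
L[6]='c': occ=2, LF[6]=C('c')+2=2+2=4
L[7]='d': occ=2, LF[7]=C('d')+2=7+2=9
L[8]='a': occ=0, LF[8]=C('a')+0=1+0=1
L[9]='c': occ=3, LF[9]=C('c')+3=2+3=5
L[10]='c': occ=4, LF[10]=C('c')+4=2+4=6
L[11]='d': occ=3, LF[11]=C('d')+3=7+3=10

Answer: 2 7 3 8 0 11 4 9 1 5 6 10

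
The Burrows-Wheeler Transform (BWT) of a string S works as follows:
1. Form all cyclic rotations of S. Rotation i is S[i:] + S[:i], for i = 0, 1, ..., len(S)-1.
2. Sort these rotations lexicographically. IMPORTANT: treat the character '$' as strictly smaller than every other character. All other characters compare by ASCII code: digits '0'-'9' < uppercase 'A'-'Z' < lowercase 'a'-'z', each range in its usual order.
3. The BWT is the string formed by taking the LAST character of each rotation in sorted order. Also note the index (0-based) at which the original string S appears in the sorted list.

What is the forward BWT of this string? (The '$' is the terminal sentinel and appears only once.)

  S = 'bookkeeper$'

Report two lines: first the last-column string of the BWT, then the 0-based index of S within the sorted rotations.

All 11 rotations (rotation i = S[i:]+S[:i]):
  rot[0] = bookkeeper$
  rot[1] = ookkeeper$b
  rot[2] = okkeeper$bo
  rot[3] = kkeeper$boo
  rot[4] = keeper$book
  rot[5] = eeper$bookk
  rot[6] = eper$bookke
  rot[7] = per$bookkee
  rot[8] = er$bookkeep
  rot[9] = r$bookkeepe
  rot[10] = $bookkeeper
Sorted (with $ < everything):
  sorted[0] = $bookkeeper  (last char: 'r')
  sorted[1] = bookkeeper$  (last char: '$')
  sorted[2] = eeper$bookk  (last char: 'k')
  sorted[3] = eper$bookke  (last char: 'e')
  sorted[4] = er$bookkeep  (last char: 'p')
  sorted[5] = keeper$book  (last char: 'k')
  sorted[6] = kkeeper$boo  (last char: 'o')
  sorted[7] = okkeeper$bo  (last char: 'o')
  sorted[8] = ookkeeper$b  (last char: 'b')
  sorted[9] = per$bookkee  (last char: 'e')
  sorted[10] = r$bookkeepe  (last char: 'e')
Last column: r$kepkoobee
Original string S is at sorted index 1

Answer: r$kepkoobee
1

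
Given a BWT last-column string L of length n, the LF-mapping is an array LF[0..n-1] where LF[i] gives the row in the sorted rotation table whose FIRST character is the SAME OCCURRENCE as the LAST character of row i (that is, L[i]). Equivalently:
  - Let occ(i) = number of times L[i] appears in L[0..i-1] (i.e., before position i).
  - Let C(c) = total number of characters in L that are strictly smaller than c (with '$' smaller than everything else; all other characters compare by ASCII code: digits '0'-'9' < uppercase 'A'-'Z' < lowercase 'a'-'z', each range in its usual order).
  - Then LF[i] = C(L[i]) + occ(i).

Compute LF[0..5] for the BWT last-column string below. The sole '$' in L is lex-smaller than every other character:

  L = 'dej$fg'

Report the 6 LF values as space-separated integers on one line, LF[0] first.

Answer: 1 2 5 0 3 4

Derivation:
Char counts: '$':1, 'd':1, 'e':1, 'f':1, 'g':1, 'j':1
C (first-col start): C('$')=0, C('d')=1, C('e')=2, C('f')=3, C('g')=4, C('j')=5
L[0]='d': occ=0, LF[0]=C('d')+0=1+0=1
L[1]='e': occ=0, LF[1]=C('e')+0=2+0=2
L[2]='j': occ=0, LF[2]=C('j')+0=5+0=5
L[3]='$': occ=0, LF[3]=C('$')+0=0+0=0
L[4]='f': occ=0, LF[4]=C('f')+0=3+0=3
L[5]='g': occ=0, LF[5]=C('g')+0=4+0=4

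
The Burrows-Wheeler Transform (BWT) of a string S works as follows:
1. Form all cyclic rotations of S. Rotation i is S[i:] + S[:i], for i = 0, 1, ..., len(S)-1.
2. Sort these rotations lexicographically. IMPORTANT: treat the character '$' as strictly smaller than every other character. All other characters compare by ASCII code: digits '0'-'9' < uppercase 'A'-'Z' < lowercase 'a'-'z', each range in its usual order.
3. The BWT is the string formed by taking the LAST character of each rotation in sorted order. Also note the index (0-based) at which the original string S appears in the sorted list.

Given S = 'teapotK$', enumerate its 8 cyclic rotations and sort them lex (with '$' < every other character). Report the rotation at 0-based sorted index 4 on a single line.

All 8 rotations (rotation i = S[i:]+S[:i]):
  rot[0] = teapotK$
  rot[1] = eapotK$t
  rot[2] = apotK$te
  rot[3] = potK$tea
  rot[4] = otK$teap
  rot[5] = tK$teapo
  rot[6] = K$teapot
  rot[7] = $teapotK
Sorted (with $ < everything):
  sorted[0] = $teapotK
  sorted[1] = K$teapot
  sorted[2] = apotK$te
  sorted[3] = eapotK$t
  sorted[4] = otK$teap
  sorted[5] = potK$tea
  sorted[6] = tK$teapo
  sorted[7] = teapotK$
sorted[4] = otK$teap

Answer: otK$teap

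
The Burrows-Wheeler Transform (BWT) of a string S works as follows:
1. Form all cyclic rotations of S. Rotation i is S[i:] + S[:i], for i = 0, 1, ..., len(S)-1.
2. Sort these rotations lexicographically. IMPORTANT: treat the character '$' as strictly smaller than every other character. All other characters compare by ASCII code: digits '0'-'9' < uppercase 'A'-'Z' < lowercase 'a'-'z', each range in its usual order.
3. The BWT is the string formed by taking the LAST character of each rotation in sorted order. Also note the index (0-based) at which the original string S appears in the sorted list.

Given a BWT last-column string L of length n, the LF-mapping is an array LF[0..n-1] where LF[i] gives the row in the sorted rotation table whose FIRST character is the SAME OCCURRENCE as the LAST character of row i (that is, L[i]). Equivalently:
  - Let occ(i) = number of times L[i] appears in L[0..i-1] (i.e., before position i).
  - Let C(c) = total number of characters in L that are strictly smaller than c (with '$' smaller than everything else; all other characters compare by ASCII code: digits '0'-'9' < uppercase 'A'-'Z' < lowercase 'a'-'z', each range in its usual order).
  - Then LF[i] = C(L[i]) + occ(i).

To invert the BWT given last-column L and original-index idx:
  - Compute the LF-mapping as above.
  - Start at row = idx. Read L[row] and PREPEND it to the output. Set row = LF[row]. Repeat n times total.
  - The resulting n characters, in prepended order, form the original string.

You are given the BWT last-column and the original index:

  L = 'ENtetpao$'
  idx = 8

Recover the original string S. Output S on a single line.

LF mapping: 1 2 7 4 8 6 3 5 0
Walk LF starting at row 8, prepending L[row]:
  step 1: row=8, L[8]='$', prepend. Next row=LF[8]=0
  step 2: row=0, L[0]='E', prepend. Next row=LF[0]=1
  step 3: row=1, L[1]='N', prepend. Next row=LF[1]=2
  step 4: row=2, L[2]='t', prepend. Next row=LF[2]=7
  step 5: row=7, L[7]='o', prepend. Next row=LF[7]=5
  step 6: row=5, L[5]='p', prepend. Next row=LF[5]=6
  step 7: row=6, L[6]='a', prepend. Next row=LF[6]=3
  step 8: row=3, L[3]='e', prepend. Next row=LF[3]=4
  step 9: row=4, L[4]='t', prepend. Next row=LF[4]=8
Reversed output: teapotNE$

Answer: teapotNE$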